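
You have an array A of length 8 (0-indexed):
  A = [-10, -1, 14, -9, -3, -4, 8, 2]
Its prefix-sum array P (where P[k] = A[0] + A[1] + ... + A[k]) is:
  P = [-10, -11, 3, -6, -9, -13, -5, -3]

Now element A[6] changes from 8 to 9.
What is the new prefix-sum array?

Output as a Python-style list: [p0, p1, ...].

Answer: [-10, -11, 3, -6, -9, -13, -4, -2]

Derivation:
Change: A[6] 8 -> 9, delta = 1
P[k] for k < 6: unchanged (A[6] not included)
P[k] for k >= 6: shift by delta = 1
  P[0] = -10 + 0 = -10
  P[1] = -11 + 0 = -11
  P[2] = 3 + 0 = 3
  P[3] = -6 + 0 = -6
  P[4] = -9 + 0 = -9
  P[5] = -13 + 0 = -13
  P[6] = -5 + 1 = -4
  P[7] = -3 + 1 = -2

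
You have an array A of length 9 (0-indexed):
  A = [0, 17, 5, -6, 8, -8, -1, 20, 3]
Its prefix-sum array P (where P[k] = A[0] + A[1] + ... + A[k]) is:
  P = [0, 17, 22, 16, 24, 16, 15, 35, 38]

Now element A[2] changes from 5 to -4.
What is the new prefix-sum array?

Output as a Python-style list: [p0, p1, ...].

Answer: [0, 17, 13, 7, 15, 7, 6, 26, 29]

Derivation:
Change: A[2] 5 -> -4, delta = -9
P[k] for k < 2: unchanged (A[2] not included)
P[k] for k >= 2: shift by delta = -9
  P[0] = 0 + 0 = 0
  P[1] = 17 + 0 = 17
  P[2] = 22 + -9 = 13
  P[3] = 16 + -9 = 7
  P[4] = 24 + -9 = 15
  P[5] = 16 + -9 = 7
  P[6] = 15 + -9 = 6
  P[7] = 35 + -9 = 26
  P[8] = 38 + -9 = 29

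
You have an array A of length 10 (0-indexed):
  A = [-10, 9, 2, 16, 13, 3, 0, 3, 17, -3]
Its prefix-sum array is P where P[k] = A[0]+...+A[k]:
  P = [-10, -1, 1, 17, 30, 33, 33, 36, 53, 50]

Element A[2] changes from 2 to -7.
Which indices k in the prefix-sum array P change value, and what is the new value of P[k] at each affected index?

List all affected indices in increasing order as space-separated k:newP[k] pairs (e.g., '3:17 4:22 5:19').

Answer: 2:-8 3:8 4:21 5:24 6:24 7:27 8:44 9:41

Derivation:
P[k] = A[0] + ... + A[k]
P[k] includes A[2] iff k >= 2
Affected indices: 2, 3, ..., 9; delta = -9
  P[2]: 1 + -9 = -8
  P[3]: 17 + -9 = 8
  P[4]: 30 + -9 = 21
  P[5]: 33 + -9 = 24
  P[6]: 33 + -9 = 24
  P[7]: 36 + -9 = 27
  P[8]: 53 + -9 = 44
  P[9]: 50 + -9 = 41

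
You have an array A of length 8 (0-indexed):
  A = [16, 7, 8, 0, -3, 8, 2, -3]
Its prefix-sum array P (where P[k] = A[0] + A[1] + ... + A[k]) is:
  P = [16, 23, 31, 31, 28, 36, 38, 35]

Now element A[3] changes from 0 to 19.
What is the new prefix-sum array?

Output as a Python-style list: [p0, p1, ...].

Answer: [16, 23, 31, 50, 47, 55, 57, 54]

Derivation:
Change: A[3] 0 -> 19, delta = 19
P[k] for k < 3: unchanged (A[3] not included)
P[k] for k >= 3: shift by delta = 19
  P[0] = 16 + 0 = 16
  P[1] = 23 + 0 = 23
  P[2] = 31 + 0 = 31
  P[3] = 31 + 19 = 50
  P[4] = 28 + 19 = 47
  P[5] = 36 + 19 = 55
  P[6] = 38 + 19 = 57
  P[7] = 35 + 19 = 54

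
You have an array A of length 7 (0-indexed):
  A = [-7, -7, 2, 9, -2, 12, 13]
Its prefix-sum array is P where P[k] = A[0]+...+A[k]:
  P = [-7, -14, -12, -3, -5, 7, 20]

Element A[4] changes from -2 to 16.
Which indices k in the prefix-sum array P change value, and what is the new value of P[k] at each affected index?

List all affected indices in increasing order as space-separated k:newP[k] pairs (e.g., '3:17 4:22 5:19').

Answer: 4:13 5:25 6:38

Derivation:
P[k] = A[0] + ... + A[k]
P[k] includes A[4] iff k >= 4
Affected indices: 4, 5, ..., 6; delta = 18
  P[4]: -5 + 18 = 13
  P[5]: 7 + 18 = 25
  P[6]: 20 + 18 = 38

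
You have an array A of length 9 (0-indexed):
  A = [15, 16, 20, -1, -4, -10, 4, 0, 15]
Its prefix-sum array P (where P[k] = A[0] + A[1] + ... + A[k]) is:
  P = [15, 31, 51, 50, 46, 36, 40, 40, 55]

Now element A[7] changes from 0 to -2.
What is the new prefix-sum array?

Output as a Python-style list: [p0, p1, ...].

Answer: [15, 31, 51, 50, 46, 36, 40, 38, 53]

Derivation:
Change: A[7] 0 -> -2, delta = -2
P[k] for k < 7: unchanged (A[7] not included)
P[k] for k >= 7: shift by delta = -2
  P[0] = 15 + 0 = 15
  P[1] = 31 + 0 = 31
  P[2] = 51 + 0 = 51
  P[3] = 50 + 0 = 50
  P[4] = 46 + 0 = 46
  P[5] = 36 + 0 = 36
  P[6] = 40 + 0 = 40
  P[7] = 40 + -2 = 38
  P[8] = 55 + -2 = 53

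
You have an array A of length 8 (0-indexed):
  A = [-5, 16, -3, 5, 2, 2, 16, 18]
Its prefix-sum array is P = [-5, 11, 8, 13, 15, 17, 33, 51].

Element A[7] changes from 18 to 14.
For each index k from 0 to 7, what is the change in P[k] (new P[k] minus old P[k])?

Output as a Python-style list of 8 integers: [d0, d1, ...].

Answer: [0, 0, 0, 0, 0, 0, 0, -4]

Derivation:
Element change: A[7] 18 -> 14, delta = -4
For k < 7: P[k] unchanged, delta_P[k] = 0
For k >= 7: P[k] shifts by exactly -4
Delta array: [0, 0, 0, 0, 0, 0, 0, -4]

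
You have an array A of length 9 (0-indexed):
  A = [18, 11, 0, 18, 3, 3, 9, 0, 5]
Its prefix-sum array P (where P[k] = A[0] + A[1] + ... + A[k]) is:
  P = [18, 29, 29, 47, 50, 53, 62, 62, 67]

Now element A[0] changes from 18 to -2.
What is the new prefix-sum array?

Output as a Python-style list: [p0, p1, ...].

Answer: [-2, 9, 9, 27, 30, 33, 42, 42, 47]

Derivation:
Change: A[0] 18 -> -2, delta = -20
P[k] for k < 0: unchanged (A[0] not included)
P[k] for k >= 0: shift by delta = -20
  P[0] = 18 + -20 = -2
  P[1] = 29 + -20 = 9
  P[2] = 29 + -20 = 9
  P[3] = 47 + -20 = 27
  P[4] = 50 + -20 = 30
  P[5] = 53 + -20 = 33
  P[6] = 62 + -20 = 42
  P[7] = 62 + -20 = 42
  P[8] = 67 + -20 = 47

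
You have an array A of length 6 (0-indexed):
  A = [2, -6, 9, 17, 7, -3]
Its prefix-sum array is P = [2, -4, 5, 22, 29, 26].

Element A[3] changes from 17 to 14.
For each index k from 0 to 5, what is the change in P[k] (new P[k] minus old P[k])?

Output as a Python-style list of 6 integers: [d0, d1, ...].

Element change: A[3] 17 -> 14, delta = -3
For k < 3: P[k] unchanged, delta_P[k] = 0
For k >= 3: P[k] shifts by exactly -3
Delta array: [0, 0, 0, -3, -3, -3]

Answer: [0, 0, 0, -3, -3, -3]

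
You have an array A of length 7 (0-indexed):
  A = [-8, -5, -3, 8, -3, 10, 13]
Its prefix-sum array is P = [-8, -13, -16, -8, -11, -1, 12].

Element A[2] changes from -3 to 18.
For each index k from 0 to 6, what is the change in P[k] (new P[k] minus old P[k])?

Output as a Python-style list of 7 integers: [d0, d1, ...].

Answer: [0, 0, 21, 21, 21, 21, 21]

Derivation:
Element change: A[2] -3 -> 18, delta = 21
For k < 2: P[k] unchanged, delta_P[k] = 0
For k >= 2: P[k] shifts by exactly 21
Delta array: [0, 0, 21, 21, 21, 21, 21]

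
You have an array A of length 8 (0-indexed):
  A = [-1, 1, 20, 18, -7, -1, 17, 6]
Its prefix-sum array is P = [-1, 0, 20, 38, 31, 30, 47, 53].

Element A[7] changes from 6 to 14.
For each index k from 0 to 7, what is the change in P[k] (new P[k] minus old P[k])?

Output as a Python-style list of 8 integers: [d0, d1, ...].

Answer: [0, 0, 0, 0, 0, 0, 0, 8]

Derivation:
Element change: A[7] 6 -> 14, delta = 8
For k < 7: P[k] unchanged, delta_P[k] = 0
For k >= 7: P[k] shifts by exactly 8
Delta array: [0, 0, 0, 0, 0, 0, 0, 8]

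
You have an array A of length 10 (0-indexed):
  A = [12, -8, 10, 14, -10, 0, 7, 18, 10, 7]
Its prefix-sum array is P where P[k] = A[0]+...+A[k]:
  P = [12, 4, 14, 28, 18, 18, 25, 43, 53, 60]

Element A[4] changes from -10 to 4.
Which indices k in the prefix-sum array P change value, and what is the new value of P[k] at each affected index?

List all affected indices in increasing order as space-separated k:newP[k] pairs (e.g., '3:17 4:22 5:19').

Answer: 4:32 5:32 6:39 7:57 8:67 9:74

Derivation:
P[k] = A[0] + ... + A[k]
P[k] includes A[4] iff k >= 4
Affected indices: 4, 5, ..., 9; delta = 14
  P[4]: 18 + 14 = 32
  P[5]: 18 + 14 = 32
  P[6]: 25 + 14 = 39
  P[7]: 43 + 14 = 57
  P[8]: 53 + 14 = 67
  P[9]: 60 + 14 = 74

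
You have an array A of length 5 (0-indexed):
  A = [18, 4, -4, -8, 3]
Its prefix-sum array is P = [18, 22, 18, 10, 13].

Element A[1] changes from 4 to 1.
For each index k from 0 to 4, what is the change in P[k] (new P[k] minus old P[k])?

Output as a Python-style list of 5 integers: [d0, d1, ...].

Element change: A[1] 4 -> 1, delta = -3
For k < 1: P[k] unchanged, delta_P[k] = 0
For k >= 1: P[k] shifts by exactly -3
Delta array: [0, -3, -3, -3, -3]

Answer: [0, -3, -3, -3, -3]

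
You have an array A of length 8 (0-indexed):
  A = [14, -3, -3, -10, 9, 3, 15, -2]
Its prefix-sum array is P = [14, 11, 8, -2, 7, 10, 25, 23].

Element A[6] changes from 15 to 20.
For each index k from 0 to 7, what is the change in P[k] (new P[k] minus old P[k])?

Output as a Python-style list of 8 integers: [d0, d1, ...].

Answer: [0, 0, 0, 0, 0, 0, 5, 5]

Derivation:
Element change: A[6] 15 -> 20, delta = 5
For k < 6: P[k] unchanged, delta_P[k] = 0
For k >= 6: P[k] shifts by exactly 5
Delta array: [0, 0, 0, 0, 0, 0, 5, 5]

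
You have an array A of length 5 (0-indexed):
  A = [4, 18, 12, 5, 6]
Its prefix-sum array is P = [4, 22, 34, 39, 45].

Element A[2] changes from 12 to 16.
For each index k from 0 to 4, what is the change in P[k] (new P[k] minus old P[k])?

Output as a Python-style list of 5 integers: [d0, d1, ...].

Answer: [0, 0, 4, 4, 4]

Derivation:
Element change: A[2] 12 -> 16, delta = 4
For k < 2: P[k] unchanged, delta_P[k] = 0
For k >= 2: P[k] shifts by exactly 4
Delta array: [0, 0, 4, 4, 4]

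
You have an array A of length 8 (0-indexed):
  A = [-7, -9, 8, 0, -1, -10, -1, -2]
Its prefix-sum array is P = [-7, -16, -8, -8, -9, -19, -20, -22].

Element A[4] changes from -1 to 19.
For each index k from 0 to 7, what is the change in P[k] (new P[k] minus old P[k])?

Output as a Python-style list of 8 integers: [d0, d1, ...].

Answer: [0, 0, 0, 0, 20, 20, 20, 20]

Derivation:
Element change: A[4] -1 -> 19, delta = 20
For k < 4: P[k] unchanged, delta_P[k] = 0
For k >= 4: P[k] shifts by exactly 20
Delta array: [0, 0, 0, 0, 20, 20, 20, 20]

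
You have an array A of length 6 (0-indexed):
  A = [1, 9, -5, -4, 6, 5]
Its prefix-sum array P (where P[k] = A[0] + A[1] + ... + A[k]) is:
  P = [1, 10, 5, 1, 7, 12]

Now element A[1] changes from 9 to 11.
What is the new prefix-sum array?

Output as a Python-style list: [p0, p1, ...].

Change: A[1] 9 -> 11, delta = 2
P[k] for k < 1: unchanged (A[1] not included)
P[k] for k >= 1: shift by delta = 2
  P[0] = 1 + 0 = 1
  P[1] = 10 + 2 = 12
  P[2] = 5 + 2 = 7
  P[3] = 1 + 2 = 3
  P[4] = 7 + 2 = 9
  P[5] = 12 + 2 = 14

Answer: [1, 12, 7, 3, 9, 14]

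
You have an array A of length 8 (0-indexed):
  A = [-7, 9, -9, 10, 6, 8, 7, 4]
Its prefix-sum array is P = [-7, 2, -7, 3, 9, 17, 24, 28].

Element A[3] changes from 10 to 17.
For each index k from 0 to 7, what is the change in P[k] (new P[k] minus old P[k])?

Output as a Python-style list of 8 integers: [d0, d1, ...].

Element change: A[3] 10 -> 17, delta = 7
For k < 3: P[k] unchanged, delta_P[k] = 0
For k >= 3: P[k] shifts by exactly 7
Delta array: [0, 0, 0, 7, 7, 7, 7, 7]

Answer: [0, 0, 0, 7, 7, 7, 7, 7]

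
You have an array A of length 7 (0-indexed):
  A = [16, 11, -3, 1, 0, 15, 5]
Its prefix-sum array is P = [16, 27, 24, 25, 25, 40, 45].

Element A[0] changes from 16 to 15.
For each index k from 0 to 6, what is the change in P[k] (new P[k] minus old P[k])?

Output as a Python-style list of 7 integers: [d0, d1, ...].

Answer: [-1, -1, -1, -1, -1, -1, -1]

Derivation:
Element change: A[0] 16 -> 15, delta = -1
For k < 0: P[k] unchanged, delta_P[k] = 0
For k >= 0: P[k] shifts by exactly -1
Delta array: [-1, -1, -1, -1, -1, -1, -1]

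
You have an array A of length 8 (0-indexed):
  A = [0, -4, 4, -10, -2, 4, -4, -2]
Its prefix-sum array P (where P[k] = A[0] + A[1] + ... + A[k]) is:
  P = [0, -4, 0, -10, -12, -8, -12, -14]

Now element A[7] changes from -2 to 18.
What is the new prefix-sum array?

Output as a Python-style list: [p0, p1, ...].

Answer: [0, -4, 0, -10, -12, -8, -12, 6]

Derivation:
Change: A[7] -2 -> 18, delta = 20
P[k] for k < 7: unchanged (A[7] not included)
P[k] for k >= 7: shift by delta = 20
  P[0] = 0 + 0 = 0
  P[1] = -4 + 0 = -4
  P[2] = 0 + 0 = 0
  P[3] = -10 + 0 = -10
  P[4] = -12 + 0 = -12
  P[5] = -8 + 0 = -8
  P[6] = -12 + 0 = -12
  P[7] = -14 + 20 = 6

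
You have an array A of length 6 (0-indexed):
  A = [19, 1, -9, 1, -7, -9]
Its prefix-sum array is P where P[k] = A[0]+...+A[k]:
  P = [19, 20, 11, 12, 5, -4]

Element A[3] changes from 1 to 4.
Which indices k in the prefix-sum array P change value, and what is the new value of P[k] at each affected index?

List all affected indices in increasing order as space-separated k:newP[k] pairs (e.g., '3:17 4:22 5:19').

P[k] = A[0] + ... + A[k]
P[k] includes A[3] iff k >= 3
Affected indices: 3, 4, ..., 5; delta = 3
  P[3]: 12 + 3 = 15
  P[4]: 5 + 3 = 8
  P[5]: -4 + 3 = -1

Answer: 3:15 4:8 5:-1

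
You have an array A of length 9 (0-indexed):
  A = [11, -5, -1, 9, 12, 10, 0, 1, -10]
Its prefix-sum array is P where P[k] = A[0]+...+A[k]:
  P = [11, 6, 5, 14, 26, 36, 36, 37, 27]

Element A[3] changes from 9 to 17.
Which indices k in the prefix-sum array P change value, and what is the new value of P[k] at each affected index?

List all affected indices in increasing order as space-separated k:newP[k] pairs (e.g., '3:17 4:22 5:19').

Answer: 3:22 4:34 5:44 6:44 7:45 8:35

Derivation:
P[k] = A[0] + ... + A[k]
P[k] includes A[3] iff k >= 3
Affected indices: 3, 4, ..., 8; delta = 8
  P[3]: 14 + 8 = 22
  P[4]: 26 + 8 = 34
  P[5]: 36 + 8 = 44
  P[6]: 36 + 8 = 44
  P[7]: 37 + 8 = 45
  P[8]: 27 + 8 = 35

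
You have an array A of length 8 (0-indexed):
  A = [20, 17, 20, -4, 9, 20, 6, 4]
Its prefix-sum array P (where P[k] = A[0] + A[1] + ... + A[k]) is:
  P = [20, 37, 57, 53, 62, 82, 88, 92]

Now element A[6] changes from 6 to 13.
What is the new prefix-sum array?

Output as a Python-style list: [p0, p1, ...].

Answer: [20, 37, 57, 53, 62, 82, 95, 99]

Derivation:
Change: A[6] 6 -> 13, delta = 7
P[k] for k < 6: unchanged (A[6] not included)
P[k] for k >= 6: shift by delta = 7
  P[0] = 20 + 0 = 20
  P[1] = 37 + 0 = 37
  P[2] = 57 + 0 = 57
  P[3] = 53 + 0 = 53
  P[4] = 62 + 0 = 62
  P[5] = 82 + 0 = 82
  P[6] = 88 + 7 = 95
  P[7] = 92 + 7 = 99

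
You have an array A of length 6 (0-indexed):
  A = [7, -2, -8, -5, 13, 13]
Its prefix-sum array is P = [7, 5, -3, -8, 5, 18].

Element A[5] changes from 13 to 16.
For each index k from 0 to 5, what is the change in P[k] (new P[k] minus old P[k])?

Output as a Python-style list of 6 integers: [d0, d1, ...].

Element change: A[5] 13 -> 16, delta = 3
For k < 5: P[k] unchanged, delta_P[k] = 0
For k >= 5: P[k] shifts by exactly 3
Delta array: [0, 0, 0, 0, 0, 3]

Answer: [0, 0, 0, 0, 0, 3]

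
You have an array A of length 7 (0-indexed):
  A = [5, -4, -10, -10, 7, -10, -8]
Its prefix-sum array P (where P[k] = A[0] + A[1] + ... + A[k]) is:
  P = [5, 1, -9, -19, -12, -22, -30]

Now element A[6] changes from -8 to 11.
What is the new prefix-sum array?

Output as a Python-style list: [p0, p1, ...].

Change: A[6] -8 -> 11, delta = 19
P[k] for k < 6: unchanged (A[6] not included)
P[k] for k >= 6: shift by delta = 19
  P[0] = 5 + 0 = 5
  P[1] = 1 + 0 = 1
  P[2] = -9 + 0 = -9
  P[3] = -19 + 0 = -19
  P[4] = -12 + 0 = -12
  P[5] = -22 + 0 = -22
  P[6] = -30 + 19 = -11

Answer: [5, 1, -9, -19, -12, -22, -11]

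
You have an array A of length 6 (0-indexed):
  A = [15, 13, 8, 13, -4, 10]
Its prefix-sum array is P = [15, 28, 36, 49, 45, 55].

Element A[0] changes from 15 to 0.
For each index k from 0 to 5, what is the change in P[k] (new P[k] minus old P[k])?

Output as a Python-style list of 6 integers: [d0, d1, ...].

Answer: [-15, -15, -15, -15, -15, -15]

Derivation:
Element change: A[0] 15 -> 0, delta = -15
For k < 0: P[k] unchanged, delta_P[k] = 0
For k >= 0: P[k] shifts by exactly -15
Delta array: [-15, -15, -15, -15, -15, -15]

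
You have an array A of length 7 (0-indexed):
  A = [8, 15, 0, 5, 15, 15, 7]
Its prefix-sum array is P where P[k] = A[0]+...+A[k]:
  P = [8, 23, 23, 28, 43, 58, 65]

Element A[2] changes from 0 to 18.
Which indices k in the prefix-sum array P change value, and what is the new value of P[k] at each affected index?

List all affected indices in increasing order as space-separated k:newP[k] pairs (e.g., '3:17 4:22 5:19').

Answer: 2:41 3:46 4:61 5:76 6:83

Derivation:
P[k] = A[0] + ... + A[k]
P[k] includes A[2] iff k >= 2
Affected indices: 2, 3, ..., 6; delta = 18
  P[2]: 23 + 18 = 41
  P[3]: 28 + 18 = 46
  P[4]: 43 + 18 = 61
  P[5]: 58 + 18 = 76
  P[6]: 65 + 18 = 83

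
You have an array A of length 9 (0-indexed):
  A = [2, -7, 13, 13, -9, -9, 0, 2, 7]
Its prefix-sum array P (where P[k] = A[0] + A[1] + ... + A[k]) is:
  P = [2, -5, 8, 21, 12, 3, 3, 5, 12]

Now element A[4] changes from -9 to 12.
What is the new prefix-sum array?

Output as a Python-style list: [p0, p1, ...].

Change: A[4] -9 -> 12, delta = 21
P[k] for k < 4: unchanged (A[4] not included)
P[k] for k >= 4: shift by delta = 21
  P[0] = 2 + 0 = 2
  P[1] = -5 + 0 = -5
  P[2] = 8 + 0 = 8
  P[3] = 21 + 0 = 21
  P[4] = 12 + 21 = 33
  P[5] = 3 + 21 = 24
  P[6] = 3 + 21 = 24
  P[7] = 5 + 21 = 26
  P[8] = 12 + 21 = 33

Answer: [2, -5, 8, 21, 33, 24, 24, 26, 33]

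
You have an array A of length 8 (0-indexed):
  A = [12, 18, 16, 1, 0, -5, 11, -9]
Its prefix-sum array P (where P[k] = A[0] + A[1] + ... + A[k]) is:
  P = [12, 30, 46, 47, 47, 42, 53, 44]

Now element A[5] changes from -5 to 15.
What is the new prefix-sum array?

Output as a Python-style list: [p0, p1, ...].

Change: A[5] -5 -> 15, delta = 20
P[k] for k < 5: unchanged (A[5] not included)
P[k] for k >= 5: shift by delta = 20
  P[0] = 12 + 0 = 12
  P[1] = 30 + 0 = 30
  P[2] = 46 + 0 = 46
  P[3] = 47 + 0 = 47
  P[4] = 47 + 0 = 47
  P[5] = 42 + 20 = 62
  P[6] = 53 + 20 = 73
  P[7] = 44 + 20 = 64

Answer: [12, 30, 46, 47, 47, 62, 73, 64]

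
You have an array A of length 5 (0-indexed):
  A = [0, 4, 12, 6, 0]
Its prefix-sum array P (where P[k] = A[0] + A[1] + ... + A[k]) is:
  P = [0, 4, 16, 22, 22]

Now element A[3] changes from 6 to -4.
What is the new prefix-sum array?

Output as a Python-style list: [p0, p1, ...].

Change: A[3] 6 -> -4, delta = -10
P[k] for k < 3: unchanged (A[3] not included)
P[k] for k >= 3: shift by delta = -10
  P[0] = 0 + 0 = 0
  P[1] = 4 + 0 = 4
  P[2] = 16 + 0 = 16
  P[3] = 22 + -10 = 12
  P[4] = 22 + -10 = 12

Answer: [0, 4, 16, 12, 12]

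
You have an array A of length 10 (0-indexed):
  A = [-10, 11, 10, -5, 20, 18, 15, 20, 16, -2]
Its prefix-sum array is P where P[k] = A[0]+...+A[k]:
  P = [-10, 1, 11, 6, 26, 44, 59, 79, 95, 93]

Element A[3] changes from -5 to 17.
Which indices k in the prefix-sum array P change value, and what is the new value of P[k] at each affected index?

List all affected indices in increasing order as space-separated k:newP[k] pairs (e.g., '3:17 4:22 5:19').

Answer: 3:28 4:48 5:66 6:81 7:101 8:117 9:115

Derivation:
P[k] = A[0] + ... + A[k]
P[k] includes A[3] iff k >= 3
Affected indices: 3, 4, ..., 9; delta = 22
  P[3]: 6 + 22 = 28
  P[4]: 26 + 22 = 48
  P[5]: 44 + 22 = 66
  P[6]: 59 + 22 = 81
  P[7]: 79 + 22 = 101
  P[8]: 95 + 22 = 117
  P[9]: 93 + 22 = 115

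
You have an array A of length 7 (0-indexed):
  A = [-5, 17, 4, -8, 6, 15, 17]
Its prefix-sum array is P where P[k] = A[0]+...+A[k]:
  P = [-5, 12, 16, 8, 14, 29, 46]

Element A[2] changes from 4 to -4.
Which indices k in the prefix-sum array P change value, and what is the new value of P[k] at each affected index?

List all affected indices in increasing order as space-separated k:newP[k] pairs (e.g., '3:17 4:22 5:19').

Answer: 2:8 3:0 4:6 5:21 6:38

Derivation:
P[k] = A[0] + ... + A[k]
P[k] includes A[2] iff k >= 2
Affected indices: 2, 3, ..., 6; delta = -8
  P[2]: 16 + -8 = 8
  P[3]: 8 + -8 = 0
  P[4]: 14 + -8 = 6
  P[5]: 29 + -8 = 21
  P[6]: 46 + -8 = 38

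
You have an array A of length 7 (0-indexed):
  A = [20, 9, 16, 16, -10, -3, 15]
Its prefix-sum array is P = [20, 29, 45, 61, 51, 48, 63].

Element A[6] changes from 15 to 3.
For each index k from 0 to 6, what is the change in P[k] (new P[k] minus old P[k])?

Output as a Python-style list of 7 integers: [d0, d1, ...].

Answer: [0, 0, 0, 0, 0, 0, -12]

Derivation:
Element change: A[6] 15 -> 3, delta = -12
For k < 6: P[k] unchanged, delta_P[k] = 0
For k >= 6: P[k] shifts by exactly -12
Delta array: [0, 0, 0, 0, 0, 0, -12]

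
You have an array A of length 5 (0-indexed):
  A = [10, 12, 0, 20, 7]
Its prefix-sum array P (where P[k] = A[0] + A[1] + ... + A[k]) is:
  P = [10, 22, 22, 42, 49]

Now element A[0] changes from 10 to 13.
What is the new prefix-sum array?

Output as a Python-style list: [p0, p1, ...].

Change: A[0] 10 -> 13, delta = 3
P[k] for k < 0: unchanged (A[0] not included)
P[k] for k >= 0: shift by delta = 3
  P[0] = 10 + 3 = 13
  P[1] = 22 + 3 = 25
  P[2] = 22 + 3 = 25
  P[3] = 42 + 3 = 45
  P[4] = 49 + 3 = 52

Answer: [13, 25, 25, 45, 52]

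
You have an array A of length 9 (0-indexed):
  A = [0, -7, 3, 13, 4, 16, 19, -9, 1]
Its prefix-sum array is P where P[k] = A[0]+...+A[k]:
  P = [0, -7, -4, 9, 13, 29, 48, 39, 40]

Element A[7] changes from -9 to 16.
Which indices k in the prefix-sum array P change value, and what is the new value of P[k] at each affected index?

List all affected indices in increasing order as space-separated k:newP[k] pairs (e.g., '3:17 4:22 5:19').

P[k] = A[0] + ... + A[k]
P[k] includes A[7] iff k >= 7
Affected indices: 7, 8, ..., 8; delta = 25
  P[7]: 39 + 25 = 64
  P[8]: 40 + 25 = 65

Answer: 7:64 8:65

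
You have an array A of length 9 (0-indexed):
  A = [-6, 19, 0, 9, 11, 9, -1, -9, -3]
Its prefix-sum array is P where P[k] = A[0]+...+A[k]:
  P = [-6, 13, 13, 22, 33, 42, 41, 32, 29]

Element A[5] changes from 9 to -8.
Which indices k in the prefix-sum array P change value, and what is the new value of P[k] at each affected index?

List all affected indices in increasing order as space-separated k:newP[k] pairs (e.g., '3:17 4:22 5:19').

Answer: 5:25 6:24 7:15 8:12

Derivation:
P[k] = A[0] + ... + A[k]
P[k] includes A[5] iff k >= 5
Affected indices: 5, 6, ..., 8; delta = -17
  P[5]: 42 + -17 = 25
  P[6]: 41 + -17 = 24
  P[7]: 32 + -17 = 15
  P[8]: 29 + -17 = 12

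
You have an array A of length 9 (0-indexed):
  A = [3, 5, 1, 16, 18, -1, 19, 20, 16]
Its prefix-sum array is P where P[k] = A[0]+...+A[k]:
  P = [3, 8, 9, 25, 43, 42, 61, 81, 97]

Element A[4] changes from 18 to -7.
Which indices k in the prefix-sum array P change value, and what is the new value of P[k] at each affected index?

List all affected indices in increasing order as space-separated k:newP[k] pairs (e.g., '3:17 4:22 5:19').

Answer: 4:18 5:17 6:36 7:56 8:72

Derivation:
P[k] = A[0] + ... + A[k]
P[k] includes A[4] iff k >= 4
Affected indices: 4, 5, ..., 8; delta = -25
  P[4]: 43 + -25 = 18
  P[5]: 42 + -25 = 17
  P[6]: 61 + -25 = 36
  P[7]: 81 + -25 = 56
  P[8]: 97 + -25 = 72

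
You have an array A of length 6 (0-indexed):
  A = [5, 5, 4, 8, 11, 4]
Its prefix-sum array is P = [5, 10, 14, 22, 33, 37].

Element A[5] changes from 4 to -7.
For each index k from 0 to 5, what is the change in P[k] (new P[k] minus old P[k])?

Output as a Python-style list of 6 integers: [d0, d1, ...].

Element change: A[5] 4 -> -7, delta = -11
For k < 5: P[k] unchanged, delta_P[k] = 0
For k >= 5: P[k] shifts by exactly -11
Delta array: [0, 0, 0, 0, 0, -11]

Answer: [0, 0, 0, 0, 0, -11]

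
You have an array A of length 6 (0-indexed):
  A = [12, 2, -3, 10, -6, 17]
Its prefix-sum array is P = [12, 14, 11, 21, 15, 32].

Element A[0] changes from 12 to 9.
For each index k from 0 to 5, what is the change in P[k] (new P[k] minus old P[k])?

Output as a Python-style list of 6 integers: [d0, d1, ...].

Element change: A[0] 12 -> 9, delta = -3
For k < 0: P[k] unchanged, delta_P[k] = 0
For k >= 0: P[k] shifts by exactly -3
Delta array: [-3, -3, -3, -3, -3, -3]

Answer: [-3, -3, -3, -3, -3, -3]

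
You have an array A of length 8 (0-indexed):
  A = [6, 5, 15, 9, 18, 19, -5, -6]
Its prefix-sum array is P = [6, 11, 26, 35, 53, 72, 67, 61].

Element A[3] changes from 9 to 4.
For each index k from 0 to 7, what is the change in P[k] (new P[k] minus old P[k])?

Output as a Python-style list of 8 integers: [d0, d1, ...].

Answer: [0, 0, 0, -5, -5, -5, -5, -5]

Derivation:
Element change: A[3] 9 -> 4, delta = -5
For k < 3: P[k] unchanged, delta_P[k] = 0
For k >= 3: P[k] shifts by exactly -5
Delta array: [0, 0, 0, -5, -5, -5, -5, -5]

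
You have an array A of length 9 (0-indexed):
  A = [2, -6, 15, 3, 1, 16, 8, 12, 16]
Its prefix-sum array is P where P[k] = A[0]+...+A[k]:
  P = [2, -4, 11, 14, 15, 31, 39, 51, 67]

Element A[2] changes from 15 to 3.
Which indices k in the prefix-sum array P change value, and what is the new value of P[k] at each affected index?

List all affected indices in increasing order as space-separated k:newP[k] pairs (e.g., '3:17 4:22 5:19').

P[k] = A[0] + ... + A[k]
P[k] includes A[2] iff k >= 2
Affected indices: 2, 3, ..., 8; delta = -12
  P[2]: 11 + -12 = -1
  P[3]: 14 + -12 = 2
  P[4]: 15 + -12 = 3
  P[5]: 31 + -12 = 19
  P[6]: 39 + -12 = 27
  P[7]: 51 + -12 = 39
  P[8]: 67 + -12 = 55

Answer: 2:-1 3:2 4:3 5:19 6:27 7:39 8:55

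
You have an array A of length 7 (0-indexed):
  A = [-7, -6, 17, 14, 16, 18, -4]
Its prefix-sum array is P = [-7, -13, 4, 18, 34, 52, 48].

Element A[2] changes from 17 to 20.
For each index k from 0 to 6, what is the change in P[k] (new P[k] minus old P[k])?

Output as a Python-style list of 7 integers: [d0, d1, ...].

Answer: [0, 0, 3, 3, 3, 3, 3]

Derivation:
Element change: A[2] 17 -> 20, delta = 3
For k < 2: P[k] unchanged, delta_P[k] = 0
For k >= 2: P[k] shifts by exactly 3
Delta array: [0, 0, 3, 3, 3, 3, 3]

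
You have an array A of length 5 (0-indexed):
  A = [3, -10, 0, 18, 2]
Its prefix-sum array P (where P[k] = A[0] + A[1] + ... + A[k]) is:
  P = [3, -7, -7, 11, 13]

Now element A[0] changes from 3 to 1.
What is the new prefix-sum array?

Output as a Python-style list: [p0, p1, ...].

Change: A[0] 3 -> 1, delta = -2
P[k] for k < 0: unchanged (A[0] not included)
P[k] for k >= 0: shift by delta = -2
  P[0] = 3 + -2 = 1
  P[1] = -7 + -2 = -9
  P[2] = -7 + -2 = -9
  P[3] = 11 + -2 = 9
  P[4] = 13 + -2 = 11

Answer: [1, -9, -9, 9, 11]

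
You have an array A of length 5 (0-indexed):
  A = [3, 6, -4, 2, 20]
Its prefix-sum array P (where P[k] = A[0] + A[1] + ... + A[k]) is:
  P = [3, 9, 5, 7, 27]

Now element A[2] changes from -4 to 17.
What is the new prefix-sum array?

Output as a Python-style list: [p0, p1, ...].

Change: A[2] -4 -> 17, delta = 21
P[k] for k < 2: unchanged (A[2] not included)
P[k] for k >= 2: shift by delta = 21
  P[0] = 3 + 0 = 3
  P[1] = 9 + 0 = 9
  P[2] = 5 + 21 = 26
  P[3] = 7 + 21 = 28
  P[4] = 27 + 21 = 48

Answer: [3, 9, 26, 28, 48]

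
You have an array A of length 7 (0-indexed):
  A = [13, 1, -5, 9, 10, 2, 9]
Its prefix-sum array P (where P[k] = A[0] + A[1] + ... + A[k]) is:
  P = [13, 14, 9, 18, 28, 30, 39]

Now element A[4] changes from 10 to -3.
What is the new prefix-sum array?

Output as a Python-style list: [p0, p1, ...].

Change: A[4] 10 -> -3, delta = -13
P[k] for k < 4: unchanged (A[4] not included)
P[k] for k >= 4: shift by delta = -13
  P[0] = 13 + 0 = 13
  P[1] = 14 + 0 = 14
  P[2] = 9 + 0 = 9
  P[3] = 18 + 0 = 18
  P[4] = 28 + -13 = 15
  P[5] = 30 + -13 = 17
  P[6] = 39 + -13 = 26

Answer: [13, 14, 9, 18, 15, 17, 26]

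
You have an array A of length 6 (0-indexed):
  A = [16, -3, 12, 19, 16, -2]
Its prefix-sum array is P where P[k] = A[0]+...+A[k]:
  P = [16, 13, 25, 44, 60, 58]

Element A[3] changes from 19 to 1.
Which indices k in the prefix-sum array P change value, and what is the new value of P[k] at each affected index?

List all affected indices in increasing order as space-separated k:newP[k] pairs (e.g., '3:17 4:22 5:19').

P[k] = A[0] + ... + A[k]
P[k] includes A[3] iff k >= 3
Affected indices: 3, 4, ..., 5; delta = -18
  P[3]: 44 + -18 = 26
  P[4]: 60 + -18 = 42
  P[5]: 58 + -18 = 40

Answer: 3:26 4:42 5:40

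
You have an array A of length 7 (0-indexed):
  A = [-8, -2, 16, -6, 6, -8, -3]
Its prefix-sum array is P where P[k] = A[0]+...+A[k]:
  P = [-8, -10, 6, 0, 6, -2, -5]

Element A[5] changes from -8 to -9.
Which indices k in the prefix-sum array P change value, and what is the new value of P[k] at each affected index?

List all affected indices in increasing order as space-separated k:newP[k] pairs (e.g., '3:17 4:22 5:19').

Answer: 5:-3 6:-6

Derivation:
P[k] = A[0] + ... + A[k]
P[k] includes A[5] iff k >= 5
Affected indices: 5, 6, ..., 6; delta = -1
  P[5]: -2 + -1 = -3
  P[6]: -5 + -1 = -6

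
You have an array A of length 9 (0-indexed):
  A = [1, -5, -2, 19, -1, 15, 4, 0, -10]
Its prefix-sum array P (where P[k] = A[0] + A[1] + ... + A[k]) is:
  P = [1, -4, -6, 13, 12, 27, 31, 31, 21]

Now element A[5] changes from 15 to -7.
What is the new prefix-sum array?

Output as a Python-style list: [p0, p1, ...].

Change: A[5] 15 -> -7, delta = -22
P[k] for k < 5: unchanged (A[5] not included)
P[k] for k >= 5: shift by delta = -22
  P[0] = 1 + 0 = 1
  P[1] = -4 + 0 = -4
  P[2] = -6 + 0 = -6
  P[3] = 13 + 0 = 13
  P[4] = 12 + 0 = 12
  P[5] = 27 + -22 = 5
  P[6] = 31 + -22 = 9
  P[7] = 31 + -22 = 9
  P[8] = 21 + -22 = -1

Answer: [1, -4, -6, 13, 12, 5, 9, 9, -1]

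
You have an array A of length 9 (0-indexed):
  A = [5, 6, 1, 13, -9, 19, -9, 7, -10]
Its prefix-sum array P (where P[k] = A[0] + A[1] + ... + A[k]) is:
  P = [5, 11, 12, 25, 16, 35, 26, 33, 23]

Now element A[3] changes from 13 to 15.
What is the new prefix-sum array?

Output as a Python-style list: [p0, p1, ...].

Answer: [5, 11, 12, 27, 18, 37, 28, 35, 25]

Derivation:
Change: A[3] 13 -> 15, delta = 2
P[k] for k < 3: unchanged (A[3] not included)
P[k] for k >= 3: shift by delta = 2
  P[0] = 5 + 0 = 5
  P[1] = 11 + 0 = 11
  P[2] = 12 + 0 = 12
  P[3] = 25 + 2 = 27
  P[4] = 16 + 2 = 18
  P[5] = 35 + 2 = 37
  P[6] = 26 + 2 = 28
  P[7] = 33 + 2 = 35
  P[8] = 23 + 2 = 25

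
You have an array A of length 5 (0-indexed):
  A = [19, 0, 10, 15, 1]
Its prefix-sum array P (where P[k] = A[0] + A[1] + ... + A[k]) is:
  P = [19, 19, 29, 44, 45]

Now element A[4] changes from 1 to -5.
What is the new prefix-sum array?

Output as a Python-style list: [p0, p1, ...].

Change: A[4] 1 -> -5, delta = -6
P[k] for k < 4: unchanged (A[4] not included)
P[k] for k >= 4: shift by delta = -6
  P[0] = 19 + 0 = 19
  P[1] = 19 + 0 = 19
  P[2] = 29 + 0 = 29
  P[3] = 44 + 0 = 44
  P[4] = 45 + -6 = 39

Answer: [19, 19, 29, 44, 39]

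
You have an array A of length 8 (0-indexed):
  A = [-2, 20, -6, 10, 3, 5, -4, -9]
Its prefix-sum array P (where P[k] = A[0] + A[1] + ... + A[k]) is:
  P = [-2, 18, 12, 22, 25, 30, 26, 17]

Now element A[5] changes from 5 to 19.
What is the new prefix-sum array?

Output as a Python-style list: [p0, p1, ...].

Answer: [-2, 18, 12, 22, 25, 44, 40, 31]

Derivation:
Change: A[5] 5 -> 19, delta = 14
P[k] for k < 5: unchanged (A[5] not included)
P[k] for k >= 5: shift by delta = 14
  P[0] = -2 + 0 = -2
  P[1] = 18 + 0 = 18
  P[2] = 12 + 0 = 12
  P[3] = 22 + 0 = 22
  P[4] = 25 + 0 = 25
  P[5] = 30 + 14 = 44
  P[6] = 26 + 14 = 40
  P[7] = 17 + 14 = 31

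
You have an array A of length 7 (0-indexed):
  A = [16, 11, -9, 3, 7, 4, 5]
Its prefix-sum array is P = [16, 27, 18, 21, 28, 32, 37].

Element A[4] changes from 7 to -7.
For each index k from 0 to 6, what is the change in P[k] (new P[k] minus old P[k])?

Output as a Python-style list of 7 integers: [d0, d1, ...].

Element change: A[4] 7 -> -7, delta = -14
For k < 4: P[k] unchanged, delta_P[k] = 0
For k >= 4: P[k] shifts by exactly -14
Delta array: [0, 0, 0, 0, -14, -14, -14]

Answer: [0, 0, 0, 0, -14, -14, -14]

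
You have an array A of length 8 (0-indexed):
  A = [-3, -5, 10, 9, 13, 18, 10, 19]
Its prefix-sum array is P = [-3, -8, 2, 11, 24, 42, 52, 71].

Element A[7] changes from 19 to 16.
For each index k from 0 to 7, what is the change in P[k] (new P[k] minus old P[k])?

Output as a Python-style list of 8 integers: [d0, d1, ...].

Answer: [0, 0, 0, 0, 0, 0, 0, -3]

Derivation:
Element change: A[7] 19 -> 16, delta = -3
For k < 7: P[k] unchanged, delta_P[k] = 0
For k >= 7: P[k] shifts by exactly -3
Delta array: [0, 0, 0, 0, 0, 0, 0, -3]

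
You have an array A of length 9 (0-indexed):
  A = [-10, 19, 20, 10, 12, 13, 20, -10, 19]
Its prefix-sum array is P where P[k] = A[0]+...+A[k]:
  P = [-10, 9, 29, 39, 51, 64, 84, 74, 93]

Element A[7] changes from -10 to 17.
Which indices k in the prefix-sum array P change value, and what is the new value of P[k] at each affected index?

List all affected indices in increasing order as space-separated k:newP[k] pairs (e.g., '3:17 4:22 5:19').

Answer: 7:101 8:120

Derivation:
P[k] = A[0] + ... + A[k]
P[k] includes A[7] iff k >= 7
Affected indices: 7, 8, ..., 8; delta = 27
  P[7]: 74 + 27 = 101
  P[8]: 93 + 27 = 120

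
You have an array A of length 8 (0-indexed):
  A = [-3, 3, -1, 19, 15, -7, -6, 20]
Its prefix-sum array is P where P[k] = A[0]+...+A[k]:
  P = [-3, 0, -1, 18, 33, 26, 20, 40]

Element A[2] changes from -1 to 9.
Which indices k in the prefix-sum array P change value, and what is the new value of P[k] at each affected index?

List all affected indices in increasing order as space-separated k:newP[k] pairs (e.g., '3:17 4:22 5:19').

Answer: 2:9 3:28 4:43 5:36 6:30 7:50

Derivation:
P[k] = A[0] + ... + A[k]
P[k] includes A[2] iff k >= 2
Affected indices: 2, 3, ..., 7; delta = 10
  P[2]: -1 + 10 = 9
  P[3]: 18 + 10 = 28
  P[4]: 33 + 10 = 43
  P[5]: 26 + 10 = 36
  P[6]: 20 + 10 = 30
  P[7]: 40 + 10 = 50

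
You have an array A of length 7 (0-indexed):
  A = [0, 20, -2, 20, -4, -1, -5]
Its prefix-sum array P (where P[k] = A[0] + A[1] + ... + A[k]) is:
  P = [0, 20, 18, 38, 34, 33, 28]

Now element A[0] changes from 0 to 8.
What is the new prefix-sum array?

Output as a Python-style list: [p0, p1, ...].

Change: A[0] 0 -> 8, delta = 8
P[k] for k < 0: unchanged (A[0] not included)
P[k] for k >= 0: shift by delta = 8
  P[0] = 0 + 8 = 8
  P[1] = 20 + 8 = 28
  P[2] = 18 + 8 = 26
  P[3] = 38 + 8 = 46
  P[4] = 34 + 8 = 42
  P[5] = 33 + 8 = 41
  P[6] = 28 + 8 = 36

Answer: [8, 28, 26, 46, 42, 41, 36]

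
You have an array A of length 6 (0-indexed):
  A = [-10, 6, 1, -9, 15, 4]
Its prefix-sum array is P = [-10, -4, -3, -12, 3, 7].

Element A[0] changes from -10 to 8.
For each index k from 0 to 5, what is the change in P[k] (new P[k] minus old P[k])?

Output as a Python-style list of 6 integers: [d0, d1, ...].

Answer: [18, 18, 18, 18, 18, 18]

Derivation:
Element change: A[0] -10 -> 8, delta = 18
For k < 0: P[k] unchanged, delta_P[k] = 0
For k >= 0: P[k] shifts by exactly 18
Delta array: [18, 18, 18, 18, 18, 18]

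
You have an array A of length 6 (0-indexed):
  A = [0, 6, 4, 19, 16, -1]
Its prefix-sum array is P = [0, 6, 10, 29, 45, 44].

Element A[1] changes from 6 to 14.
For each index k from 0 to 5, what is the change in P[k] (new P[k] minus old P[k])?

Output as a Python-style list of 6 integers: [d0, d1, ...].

Answer: [0, 8, 8, 8, 8, 8]

Derivation:
Element change: A[1] 6 -> 14, delta = 8
For k < 1: P[k] unchanged, delta_P[k] = 0
For k >= 1: P[k] shifts by exactly 8
Delta array: [0, 8, 8, 8, 8, 8]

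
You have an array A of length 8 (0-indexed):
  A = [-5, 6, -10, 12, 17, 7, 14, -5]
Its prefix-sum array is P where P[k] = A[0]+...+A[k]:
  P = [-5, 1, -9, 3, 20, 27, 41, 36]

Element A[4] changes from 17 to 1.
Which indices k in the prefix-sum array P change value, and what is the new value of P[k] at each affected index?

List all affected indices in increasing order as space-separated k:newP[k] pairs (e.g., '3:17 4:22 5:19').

Answer: 4:4 5:11 6:25 7:20

Derivation:
P[k] = A[0] + ... + A[k]
P[k] includes A[4] iff k >= 4
Affected indices: 4, 5, ..., 7; delta = -16
  P[4]: 20 + -16 = 4
  P[5]: 27 + -16 = 11
  P[6]: 41 + -16 = 25
  P[7]: 36 + -16 = 20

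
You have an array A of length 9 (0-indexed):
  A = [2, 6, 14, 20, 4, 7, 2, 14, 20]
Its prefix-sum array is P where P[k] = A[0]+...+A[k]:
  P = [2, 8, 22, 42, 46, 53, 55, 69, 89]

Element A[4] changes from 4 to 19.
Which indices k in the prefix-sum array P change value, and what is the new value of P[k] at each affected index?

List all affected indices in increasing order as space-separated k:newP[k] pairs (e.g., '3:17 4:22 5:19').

Answer: 4:61 5:68 6:70 7:84 8:104

Derivation:
P[k] = A[0] + ... + A[k]
P[k] includes A[4] iff k >= 4
Affected indices: 4, 5, ..., 8; delta = 15
  P[4]: 46 + 15 = 61
  P[5]: 53 + 15 = 68
  P[6]: 55 + 15 = 70
  P[7]: 69 + 15 = 84
  P[8]: 89 + 15 = 104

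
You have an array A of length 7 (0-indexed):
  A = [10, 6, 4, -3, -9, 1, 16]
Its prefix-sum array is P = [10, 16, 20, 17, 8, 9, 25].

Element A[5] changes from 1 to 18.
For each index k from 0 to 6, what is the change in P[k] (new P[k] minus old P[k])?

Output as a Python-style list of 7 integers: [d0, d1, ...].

Element change: A[5] 1 -> 18, delta = 17
For k < 5: P[k] unchanged, delta_P[k] = 0
For k >= 5: P[k] shifts by exactly 17
Delta array: [0, 0, 0, 0, 0, 17, 17]

Answer: [0, 0, 0, 0, 0, 17, 17]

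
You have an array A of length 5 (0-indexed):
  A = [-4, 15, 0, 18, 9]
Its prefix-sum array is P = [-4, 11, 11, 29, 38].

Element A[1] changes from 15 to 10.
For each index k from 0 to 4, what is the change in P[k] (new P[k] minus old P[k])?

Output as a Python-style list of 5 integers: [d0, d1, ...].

Element change: A[1] 15 -> 10, delta = -5
For k < 1: P[k] unchanged, delta_P[k] = 0
For k >= 1: P[k] shifts by exactly -5
Delta array: [0, -5, -5, -5, -5]

Answer: [0, -5, -5, -5, -5]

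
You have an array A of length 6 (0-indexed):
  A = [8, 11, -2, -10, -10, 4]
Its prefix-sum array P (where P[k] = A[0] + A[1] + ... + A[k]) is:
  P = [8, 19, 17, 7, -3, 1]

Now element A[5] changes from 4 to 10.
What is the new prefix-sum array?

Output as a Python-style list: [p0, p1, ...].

Answer: [8, 19, 17, 7, -3, 7]

Derivation:
Change: A[5] 4 -> 10, delta = 6
P[k] for k < 5: unchanged (A[5] not included)
P[k] for k >= 5: shift by delta = 6
  P[0] = 8 + 0 = 8
  P[1] = 19 + 0 = 19
  P[2] = 17 + 0 = 17
  P[3] = 7 + 0 = 7
  P[4] = -3 + 0 = -3
  P[5] = 1 + 6 = 7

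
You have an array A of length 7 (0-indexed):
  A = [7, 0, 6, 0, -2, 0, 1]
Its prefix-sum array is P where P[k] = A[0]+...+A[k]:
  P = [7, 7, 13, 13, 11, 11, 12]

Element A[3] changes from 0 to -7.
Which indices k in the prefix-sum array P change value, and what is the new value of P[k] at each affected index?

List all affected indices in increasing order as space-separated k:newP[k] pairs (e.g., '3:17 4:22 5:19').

Answer: 3:6 4:4 5:4 6:5

Derivation:
P[k] = A[0] + ... + A[k]
P[k] includes A[3] iff k >= 3
Affected indices: 3, 4, ..., 6; delta = -7
  P[3]: 13 + -7 = 6
  P[4]: 11 + -7 = 4
  P[5]: 11 + -7 = 4
  P[6]: 12 + -7 = 5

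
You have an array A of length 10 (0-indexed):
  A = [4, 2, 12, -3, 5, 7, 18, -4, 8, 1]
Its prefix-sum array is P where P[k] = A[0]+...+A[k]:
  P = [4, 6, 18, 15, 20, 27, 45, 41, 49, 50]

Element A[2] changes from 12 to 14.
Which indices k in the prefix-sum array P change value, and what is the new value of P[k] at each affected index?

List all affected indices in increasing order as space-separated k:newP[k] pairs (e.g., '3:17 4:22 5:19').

Answer: 2:20 3:17 4:22 5:29 6:47 7:43 8:51 9:52

Derivation:
P[k] = A[0] + ... + A[k]
P[k] includes A[2] iff k >= 2
Affected indices: 2, 3, ..., 9; delta = 2
  P[2]: 18 + 2 = 20
  P[3]: 15 + 2 = 17
  P[4]: 20 + 2 = 22
  P[5]: 27 + 2 = 29
  P[6]: 45 + 2 = 47
  P[7]: 41 + 2 = 43
  P[8]: 49 + 2 = 51
  P[9]: 50 + 2 = 52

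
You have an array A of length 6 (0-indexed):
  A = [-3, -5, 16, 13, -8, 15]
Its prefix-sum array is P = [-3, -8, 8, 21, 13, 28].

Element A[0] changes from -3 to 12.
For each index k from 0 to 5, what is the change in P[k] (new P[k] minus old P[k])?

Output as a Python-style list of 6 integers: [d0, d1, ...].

Answer: [15, 15, 15, 15, 15, 15]

Derivation:
Element change: A[0] -3 -> 12, delta = 15
For k < 0: P[k] unchanged, delta_P[k] = 0
For k >= 0: P[k] shifts by exactly 15
Delta array: [15, 15, 15, 15, 15, 15]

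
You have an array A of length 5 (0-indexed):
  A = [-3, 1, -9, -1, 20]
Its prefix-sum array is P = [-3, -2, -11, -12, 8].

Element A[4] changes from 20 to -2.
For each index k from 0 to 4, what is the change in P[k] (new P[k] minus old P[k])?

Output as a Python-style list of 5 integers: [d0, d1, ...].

Answer: [0, 0, 0, 0, -22]

Derivation:
Element change: A[4] 20 -> -2, delta = -22
For k < 4: P[k] unchanged, delta_P[k] = 0
For k >= 4: P[k] shifts by exactly -22
Delta array: [0, 0, 0, 0, -22]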